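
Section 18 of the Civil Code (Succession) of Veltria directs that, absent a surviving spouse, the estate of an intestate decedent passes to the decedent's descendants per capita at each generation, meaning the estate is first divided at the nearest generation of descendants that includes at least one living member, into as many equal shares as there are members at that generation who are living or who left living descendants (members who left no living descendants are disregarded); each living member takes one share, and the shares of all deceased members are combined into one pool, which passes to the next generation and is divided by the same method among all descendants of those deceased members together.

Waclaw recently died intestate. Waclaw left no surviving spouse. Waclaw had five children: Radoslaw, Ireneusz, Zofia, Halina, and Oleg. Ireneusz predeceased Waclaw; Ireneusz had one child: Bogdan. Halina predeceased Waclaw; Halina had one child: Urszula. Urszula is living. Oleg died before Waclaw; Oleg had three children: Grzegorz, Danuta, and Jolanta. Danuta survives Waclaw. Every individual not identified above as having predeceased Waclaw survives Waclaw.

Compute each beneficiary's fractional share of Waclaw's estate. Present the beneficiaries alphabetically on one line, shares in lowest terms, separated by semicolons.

Bogdan 3/25; Danuta 3/25; Grzegorz 3/25; Jolanta 3/25; Radoslaw 1/5; Urszula 3/25; Zofia 1/5

There is no surviving spouse, so the entire estate passes to Waclaw's descendants per capita at each generation.
At generation 1 (Radoslaw, Ireneusz, Zofia, Halina, Oleg) there are 5 shares of (1)/5 = 1/5 each.
Living: Radoslaw and Zofia — each takes 1/5.
Deceased: Ireneusz, Halina, and Oleg. Their combined 3/5 is pooled and carried to generation 2.
At generation 2 (Bogdan, Urszula, Grzegorz, Danuta, Jolanta) there are 5 shares of (3/5)/5 = 3/25 each.
Living: Bogdan, Urszula, Grzegorz, Danuta, and Jolanta — each takes 3/25.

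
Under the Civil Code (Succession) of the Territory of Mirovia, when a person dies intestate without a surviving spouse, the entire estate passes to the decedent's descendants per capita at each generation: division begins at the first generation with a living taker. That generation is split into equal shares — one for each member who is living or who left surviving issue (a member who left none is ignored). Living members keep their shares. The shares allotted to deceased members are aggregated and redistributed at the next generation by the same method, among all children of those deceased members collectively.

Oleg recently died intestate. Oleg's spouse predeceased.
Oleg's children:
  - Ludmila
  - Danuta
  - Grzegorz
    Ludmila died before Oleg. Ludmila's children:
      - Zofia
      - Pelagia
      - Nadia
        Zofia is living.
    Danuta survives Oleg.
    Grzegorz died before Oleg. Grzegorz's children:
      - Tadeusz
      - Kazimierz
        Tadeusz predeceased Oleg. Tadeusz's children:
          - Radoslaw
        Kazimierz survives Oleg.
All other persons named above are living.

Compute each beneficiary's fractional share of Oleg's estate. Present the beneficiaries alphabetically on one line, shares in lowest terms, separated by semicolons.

There is no surviving spouse, so the entire estate passes to Oleg's descendants per capita at each generation.
At generation 1 (Ludmila, Danuta, Grzegorz) there are 3 shares of (1)/3 = 1/3 each.
Living: Danuta — each takes 1/3.
Deceased: Ludmila and Grzegorz. Their combined 2/3 is pooled and carried to generation 2.
At generation 2 (Zofia, Pelagia, Nadia, Tadeusz, Kazimierz) there are 5 shares of (2/3)/5 = 2/15 each.
Living: Zofia, Pelagia, Nadia, and Kazimierz — each takes 2/15.
Deceased: Tadeusz. That 2/15 share is carried to generation 3.
At generation 3 (Radoslaw) there are 1 shares of (2/15)/1 = 2/15 each.
Living: Radoslaw — each takes 2/15.

Danuta 1/3; Kazimierz 2/15; Nadia 2/15; Pelagia 2/15; Radoslaw 2/15; Zofia 2/15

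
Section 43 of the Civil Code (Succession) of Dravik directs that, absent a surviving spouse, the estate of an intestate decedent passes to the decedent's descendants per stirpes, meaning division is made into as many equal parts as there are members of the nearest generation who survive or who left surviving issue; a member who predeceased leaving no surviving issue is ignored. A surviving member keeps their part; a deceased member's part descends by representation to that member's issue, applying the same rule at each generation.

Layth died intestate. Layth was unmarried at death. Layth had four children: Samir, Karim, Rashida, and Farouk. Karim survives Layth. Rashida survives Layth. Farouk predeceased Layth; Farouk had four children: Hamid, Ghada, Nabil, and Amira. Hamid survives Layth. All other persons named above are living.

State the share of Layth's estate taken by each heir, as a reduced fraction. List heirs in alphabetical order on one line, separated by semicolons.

Amira 1/16; Ghada 1/16; Hamid 1/16; Karim 1/4; Nabil 1/16; Rashida 1/4; Samir 1/4

There is no surviving spouse, so the entire estate passes to Layth's descendants per stirpes.
The estate is divided into 4 equal shares of 1/4 among Samir, Karim, Rashida, Farouk.
Samir is living and takes 1/4.
Karim is living and takes 1/4.
Rashida is living and takes 1/4.
Farouk predeceased; the 1/4 allotted to Farouk's branch passes to Farouk's issue by representation.
The 1/4 is divided into 4 equal shares of 1/16 among Hamid, Ghada, Nabil, Amira.
Hamid is living and takes 1/16.
Ghada is living and takes 1/16.
Nabil is living and takes 1/16.
Amira is living and takes 1/16.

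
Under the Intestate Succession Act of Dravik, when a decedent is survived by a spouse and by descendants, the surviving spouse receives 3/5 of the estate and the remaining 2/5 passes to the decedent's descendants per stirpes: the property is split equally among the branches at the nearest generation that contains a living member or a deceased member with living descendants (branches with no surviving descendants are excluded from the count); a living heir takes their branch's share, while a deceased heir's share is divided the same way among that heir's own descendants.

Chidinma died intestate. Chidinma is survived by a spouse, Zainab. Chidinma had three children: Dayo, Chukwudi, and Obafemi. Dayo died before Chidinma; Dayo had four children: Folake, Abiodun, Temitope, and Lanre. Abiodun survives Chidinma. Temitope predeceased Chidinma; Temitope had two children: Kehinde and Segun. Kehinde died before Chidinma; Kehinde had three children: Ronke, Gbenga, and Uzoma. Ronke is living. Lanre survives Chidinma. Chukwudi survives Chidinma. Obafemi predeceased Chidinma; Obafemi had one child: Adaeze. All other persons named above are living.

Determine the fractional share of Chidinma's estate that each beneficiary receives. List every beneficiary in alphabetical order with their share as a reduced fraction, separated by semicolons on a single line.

Abiodun 1/30; Adaeze 2/15; Chukwudi 2/15; Folake 1/30; Gbenga 1/180; Lanre 1/30; Ronke 1/180; Segun 1/60; Uzoma 1/180; Zainab 3/5

Zainab, as surviving spouse, takes 3/5.
The remaining 2/5 passes to Chidinma's descendants per stirpes.
The 2/5 is divided into 3 equal shares of 2/15 among Dayo, Chukwudi, Obafemi.
Dayo predeceased; the 2/15 allotted to Dayo's branch passes to Dayo's issue by representation.
The 2/15 is divided into 4 equal shares of 1/30 among Folake, Abiodun, Temitope, Lanre.
Folake is living and takes 1/30.
Abiodun is living and takes 1/30.
Temitope predeceased; the 1/30 allotted to Temitope's branch passes to Temitope's issue by representation.
The 1/30 is divided into 2 equal shares of 1/60 among Kehinde, Segun.
Kehinde predeceased; the 1/60 allotted to Kehinde's branch passes to Kehinde's issue by representation.
The 1/60 is divided into 3 equal shares of 1/180 among Ronke, Gbenga, Uzoma.
Ronke is living and takes 1/180.
Gbenga is living and takes 1/180.
Uzoma is living and takes 1/180.
Segun is living and takes 1/60.
Lanre is living and takes 1/30.
Chukwudi is living and takes 2/15.
Obafemi predeceased; the 2/15 allotted to Obafemi's branch passes to Obafemi's issue by representation.
Adaeze is the sole taker at this level and receives the full 2/15.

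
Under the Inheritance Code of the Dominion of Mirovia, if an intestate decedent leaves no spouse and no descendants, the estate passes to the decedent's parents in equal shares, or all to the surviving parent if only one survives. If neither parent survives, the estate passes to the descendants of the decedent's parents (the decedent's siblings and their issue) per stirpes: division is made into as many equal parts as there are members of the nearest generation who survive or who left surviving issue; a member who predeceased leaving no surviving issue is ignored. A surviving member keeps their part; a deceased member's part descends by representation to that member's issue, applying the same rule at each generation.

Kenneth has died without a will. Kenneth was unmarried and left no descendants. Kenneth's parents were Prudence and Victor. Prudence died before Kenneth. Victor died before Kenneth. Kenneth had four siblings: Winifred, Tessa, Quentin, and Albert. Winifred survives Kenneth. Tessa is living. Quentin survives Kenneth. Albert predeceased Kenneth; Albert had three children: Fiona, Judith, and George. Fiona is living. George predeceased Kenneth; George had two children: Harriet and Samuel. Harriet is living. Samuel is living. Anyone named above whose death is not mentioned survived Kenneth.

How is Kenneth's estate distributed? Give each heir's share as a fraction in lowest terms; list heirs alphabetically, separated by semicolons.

Neither parent survives and there are no descendants, so the estate passes to Kenneth's siblings and their issue per stirpes.
The estate is divided into 4 equal shares of 1/4 among Winifred, Tessa, Quentin, Albert.
Winifred is living and takes 1/4.
Tessa is living and takes 1/4.
Quentin is living and takes 1/4.
Albert predeceased; the 1/4 allotted to Albert's branch passes to Albert's issue by representation.
The 1/4 is divided into 3 equal shares of 1/12 among Fiona, Judith, George.
Fiona is living and takes 1/12.
Judith is living and takes 1/12.
George predeceased; the 1/12 allotted to George's branch passes to George's issue by representation.
The 1/12 is divided into 2 equal shares of 1/24 among Harriet, Samuel.
Harriet is living and takes 1/24.
Samuel is living and takes 1/24.

Fiona 1/12; Harriet 1/24; Judith 1/12; Quentin 1/4; Samuel 1/24; Tessa 1/4; Winifred 1/4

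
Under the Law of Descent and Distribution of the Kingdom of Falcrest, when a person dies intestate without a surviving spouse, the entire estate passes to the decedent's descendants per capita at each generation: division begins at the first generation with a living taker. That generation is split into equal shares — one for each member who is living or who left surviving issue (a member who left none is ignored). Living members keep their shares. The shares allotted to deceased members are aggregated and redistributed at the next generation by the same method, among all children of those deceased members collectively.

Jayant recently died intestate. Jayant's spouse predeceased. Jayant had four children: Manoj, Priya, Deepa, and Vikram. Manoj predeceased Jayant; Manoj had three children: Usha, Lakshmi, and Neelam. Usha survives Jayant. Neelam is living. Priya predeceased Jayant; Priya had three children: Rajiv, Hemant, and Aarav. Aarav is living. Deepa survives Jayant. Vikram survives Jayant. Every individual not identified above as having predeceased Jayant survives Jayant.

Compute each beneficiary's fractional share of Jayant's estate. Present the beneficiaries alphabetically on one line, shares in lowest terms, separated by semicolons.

Aarav 1/12; Deepa 1/4; Hemant 1/12; Lakshmi 1/12; Neelam 1/12; Rajiv 1/12; Usha 1/12; Vikram 1/4

There is no surviving spouse, so the entire estate passes to Jayant's descendants per capita at each generation.
At generation 1 (Manoj, Priya, Deepa, Vikram) there are 4 shares of (1)/4 = 1/4 each.
Living: Deepa and Vikram — each takes 1/4.
Deceased: Manoj and Priya. Their combined 1/2 is pooled and carried to generation 2.
At generation 2 (Usha, Lakshmi, Neelam, Rajiv, Hemant, Aarav) there are 6 shares of (1/2)/6 = 1/12 each.
Living: Usha, Lakshmi, Neelam, Rajiv, Hemant, and Aarav — each takes 1/12.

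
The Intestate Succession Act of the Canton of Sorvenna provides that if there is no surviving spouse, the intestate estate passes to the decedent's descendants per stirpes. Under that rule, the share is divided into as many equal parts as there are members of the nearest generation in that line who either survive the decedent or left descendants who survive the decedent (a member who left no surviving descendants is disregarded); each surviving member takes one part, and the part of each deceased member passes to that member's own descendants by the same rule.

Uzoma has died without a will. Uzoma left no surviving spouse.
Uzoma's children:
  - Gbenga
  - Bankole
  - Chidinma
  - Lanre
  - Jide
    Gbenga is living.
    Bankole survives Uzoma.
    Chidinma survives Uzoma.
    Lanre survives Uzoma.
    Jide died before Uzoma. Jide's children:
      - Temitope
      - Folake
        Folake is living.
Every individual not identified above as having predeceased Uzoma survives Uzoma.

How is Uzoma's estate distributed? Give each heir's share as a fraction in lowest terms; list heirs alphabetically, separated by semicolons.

There is no surviving spouse, so the entire estate passes to Uzoma's descendants per stirpes.
The estate is divided into 5 equal shares of 1/5 among Gbenga, Bankole, Chidinma, Lanre, Jide.
Gbenga is living and takes 1/5.
Bankole is living and takes 1/5.
Chidinma is living and takes 1/5.
Lanre is living and takes 1/5.
Jide predeceased; the 1/5 allotted to Jide's branch passes to Jide's issue by representation.
The 1/5 is divided into 2 equal shares of 1/10 among Temitope, Folake.
Temitope is living and takes 1/10.
Folake is living and takes 1/10.

Bankole 1/5; Chidinma 1/5; Folake 1/10; Gbenga 1/5; Lanre 1/5; Temitope 1/10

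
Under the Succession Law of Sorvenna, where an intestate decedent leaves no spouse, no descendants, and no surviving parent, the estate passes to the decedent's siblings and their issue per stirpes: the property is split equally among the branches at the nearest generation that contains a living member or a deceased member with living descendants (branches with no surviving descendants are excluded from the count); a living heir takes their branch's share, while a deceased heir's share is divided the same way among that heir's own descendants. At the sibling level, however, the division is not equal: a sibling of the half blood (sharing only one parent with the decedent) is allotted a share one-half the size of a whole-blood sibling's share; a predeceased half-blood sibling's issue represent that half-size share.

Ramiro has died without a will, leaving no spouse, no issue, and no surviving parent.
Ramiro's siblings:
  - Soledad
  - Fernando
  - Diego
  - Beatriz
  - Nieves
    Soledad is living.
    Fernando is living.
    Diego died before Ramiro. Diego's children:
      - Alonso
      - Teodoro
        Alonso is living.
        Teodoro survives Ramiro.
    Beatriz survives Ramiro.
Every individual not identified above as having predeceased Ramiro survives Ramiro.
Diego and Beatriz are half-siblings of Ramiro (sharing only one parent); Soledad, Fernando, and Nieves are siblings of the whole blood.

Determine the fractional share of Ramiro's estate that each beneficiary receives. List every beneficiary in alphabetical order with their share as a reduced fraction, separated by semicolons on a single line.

Alonso 1/16; Beatriz 1/8; Fernando 1/4; Nieves 1/4; Soledad 1/4; Teodoro 1/16

No spouse, descendants, or parent survives, so the estate passes to Ramiro's siblings per stirpes.
Half-blood siblings count for one-half the weight of whole-blood siblings at the initial division.
Dividing 1 in proportion to weights (total weight 4): Soledad (weight 1) → 1/4; Fernando (weight 1) → 1/4; Diego (weight 1/2) → 1/8; Beatriz (weight 1/2) → 1/8; Nieves (weight 1) → 1/4.
Soledad is living and takes 1/4.
Fernando is living and takes 1/4.
Diego predeceased; the 1/8 allotted to Diego's branch passes to Diego's issue by representation.
The 1/8 is divided into 2 equal shares of 1/16 among Alonso, Teodoro.
Alonso is living and takes 1/16.
Teodoro is living and takes 1/16.
Beatriz is living and takes 1/8.
Nieves is living and takes 1/4.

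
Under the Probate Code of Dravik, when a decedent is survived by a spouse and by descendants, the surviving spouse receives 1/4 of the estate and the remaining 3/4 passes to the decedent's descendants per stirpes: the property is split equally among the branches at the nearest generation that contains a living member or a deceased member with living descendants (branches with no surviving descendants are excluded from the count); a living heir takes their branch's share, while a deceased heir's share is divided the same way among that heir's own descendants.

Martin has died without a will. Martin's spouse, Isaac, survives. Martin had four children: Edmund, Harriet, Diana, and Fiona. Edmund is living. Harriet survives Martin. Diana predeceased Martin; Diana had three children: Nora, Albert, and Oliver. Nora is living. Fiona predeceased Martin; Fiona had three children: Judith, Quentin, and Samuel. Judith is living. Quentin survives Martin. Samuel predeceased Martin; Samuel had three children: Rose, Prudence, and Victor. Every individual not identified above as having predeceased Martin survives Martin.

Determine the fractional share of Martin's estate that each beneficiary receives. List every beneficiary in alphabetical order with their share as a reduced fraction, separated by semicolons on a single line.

Albert 1/16; Edmund 3/16; Harriet 3/16; Isaac 1/4; Judith 1/16; Nora 1/16; Oliver 1/16; Prudence 1/48; Quentin 1/16; Rose 1/48; Victor 1/48

Isaac, as surviving spouse, takes 1/4.
The remaining 3/4 passes to Martin's descendants per stirpes.
The 3/4 is divided into 4 equal shares of 3/16 among Edmund, Harriet, Diana, Fiona.
Edmund is living and takes 3/16.
Harriet is living and takes 3/16.
Diana predeceased; the 3/16 allotted to Diana's branch passes to Diana's issue by representation.
The 3/16 is divided into 3 equal shares of 1/16 among Nora, Albert, Oliver.
Nora is living and takes 1/16.
Albert is living and takes 1/16.
Oliver is living and takes 1/16.
Fiona predeceased; the 3/16 allotted to Fiona's branch passes to Fiona's issue by representation.
The 3/16 is divided into 3 equal shares of 1/16 among Judith, Quentin, Samuel.
Judith is living and takes 1/16.
Quentin is living and takes 1/16.
Samuel predeceased; the 1/16 allotted to Samuel's branch passes to Samuel's issue by representation.
The 1/16 is divided into 3 equal shares of 1/48 among Rose, Prudence, Victor.
Rose is living and takes 1/48.
Prudence is living and takes 1/48.
Victor is living and takes 1/48.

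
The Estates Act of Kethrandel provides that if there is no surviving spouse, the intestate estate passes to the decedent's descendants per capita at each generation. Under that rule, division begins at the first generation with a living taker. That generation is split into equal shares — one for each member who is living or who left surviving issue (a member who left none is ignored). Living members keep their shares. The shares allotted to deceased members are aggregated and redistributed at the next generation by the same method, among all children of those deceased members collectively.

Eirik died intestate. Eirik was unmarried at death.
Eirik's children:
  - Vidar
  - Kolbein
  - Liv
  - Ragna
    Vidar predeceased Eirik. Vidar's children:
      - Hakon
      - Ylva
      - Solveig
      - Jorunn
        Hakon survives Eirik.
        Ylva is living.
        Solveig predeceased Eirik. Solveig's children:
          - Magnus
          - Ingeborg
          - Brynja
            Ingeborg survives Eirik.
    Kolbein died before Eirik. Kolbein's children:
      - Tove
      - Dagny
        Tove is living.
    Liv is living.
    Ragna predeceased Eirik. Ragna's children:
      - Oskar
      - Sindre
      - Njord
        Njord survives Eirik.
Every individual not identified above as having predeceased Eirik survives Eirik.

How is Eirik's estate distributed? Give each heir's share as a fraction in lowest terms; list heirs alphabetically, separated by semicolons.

Brynja 1/36; Dagny 1/12; Hakon 1/12; Ingeborg 1/36; Jorunn 1/12; Liv 1/4; Magnus 1/36; Njord 1/12; Oskar 1/12; Sindre 1/12; Tove 1/12; Ylva 1/12

There is no surviving spouse, so the entire estate passes to Eirik's descendants per capita at each generation.
At generation 1 (Vidar, Kolbein, Liv, Ragna) there are 4 shares of (1)/4 = 1/4 each.
Living: Liv — each takes 1/4.
Deceased: Vidar, Kolbein, and Ragna. Their combined 3/4 is pooled and carried to generation 2.
At generation 2 (Hakon, Ylva, Solveig, Jorunn, Tove, Dagny, Oskar, Sindre, Njord) there are 9 shares of (3/4)/9 = 1/12 each.
Living: Hakon, Ylva, Jorunn, Tove, Dagny, Oskar, Sindre, and Njord — each takes 1/12.
Deceased: Solveig. That 1/12 share is carried to generation 3.
At generation 3 (Magnus, Ingeborg, Brynja) there are 3 shares of (1/12)/3 = 1/36 each.
Living: Magnus, Ingeborg, and Brynja — each takes 1/36.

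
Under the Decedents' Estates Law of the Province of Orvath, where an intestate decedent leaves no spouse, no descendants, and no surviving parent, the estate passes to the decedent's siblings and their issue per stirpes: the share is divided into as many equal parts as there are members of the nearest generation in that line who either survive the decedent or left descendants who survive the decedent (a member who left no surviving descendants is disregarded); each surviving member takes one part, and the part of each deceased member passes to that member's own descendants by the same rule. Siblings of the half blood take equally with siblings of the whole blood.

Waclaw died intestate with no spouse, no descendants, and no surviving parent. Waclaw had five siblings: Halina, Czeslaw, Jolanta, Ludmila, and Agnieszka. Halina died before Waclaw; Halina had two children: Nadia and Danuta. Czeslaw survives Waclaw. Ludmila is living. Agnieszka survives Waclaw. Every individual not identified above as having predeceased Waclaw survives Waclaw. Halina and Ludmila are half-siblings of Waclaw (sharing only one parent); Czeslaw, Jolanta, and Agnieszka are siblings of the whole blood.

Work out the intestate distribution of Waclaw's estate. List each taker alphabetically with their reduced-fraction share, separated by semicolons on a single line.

No spouse, descendants, or parent survives, so the estate passes to Waclaw's siblings per stirpes.
Half-blood and whole-blood siblings take equally under the stated rule.
The estate is divided into 5 equal shares of 1/5 among Halina, Czeslaw, Jolanta, Ludmila, Agnieszka.
Halina predeceased; the 1/5 allotted to Halina's branch passes to Halina's issue by representation.
The 1/5 is divided into 2 equal shares of 1/10 among Nadia, Danuta.
Nadia is living and takes 1/10.
Danuta is living and takes 1/10.
Czeslaw is living and takes 1/5.
Jolanta is living and takes 1/5.
Ludmila is living and takes 1/5.
Agnieszka is living and takes 1/5.

Agnieszka 1/5; Czeslaw 1/5; Danuta 1/10; Jolanta 1/5; Ludmila 1/5; Nadia 1/10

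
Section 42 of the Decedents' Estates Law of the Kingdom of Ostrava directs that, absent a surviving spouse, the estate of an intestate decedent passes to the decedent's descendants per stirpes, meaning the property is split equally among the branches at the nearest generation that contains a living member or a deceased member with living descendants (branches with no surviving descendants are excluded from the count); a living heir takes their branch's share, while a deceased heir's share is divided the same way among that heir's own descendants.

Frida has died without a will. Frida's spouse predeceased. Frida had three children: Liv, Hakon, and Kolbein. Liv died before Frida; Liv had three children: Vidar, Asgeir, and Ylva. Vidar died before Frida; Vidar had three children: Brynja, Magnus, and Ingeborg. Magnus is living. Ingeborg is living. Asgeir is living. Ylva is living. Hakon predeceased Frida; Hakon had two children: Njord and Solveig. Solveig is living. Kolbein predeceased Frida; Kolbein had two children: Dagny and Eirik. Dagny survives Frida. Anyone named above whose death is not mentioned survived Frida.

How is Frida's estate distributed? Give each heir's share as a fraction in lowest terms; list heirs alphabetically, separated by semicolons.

Asgeir 1/9; Brynja 1/27; Dagny 1/6; Eirik 1/6; Ingeborg 1/27; Magnus 1/27; Njord 1/6; Solveig 1/6; Ylva 1/9

There is no surviving spouse, so the entire estate passes to Frida's descendants per stirpes.
The estate is divided into 3 equal shares of 1/3 among Liv, Hakon, Kolbein.
Liv predeceased; the 1/3 allotted to Liv's branch passes to Liv's issue by representation.
The 1/3 is divided into 3 equal shares of 1/9 among Vidar, Asgeir, Ylva.
Vidar predeceased; the 1/9 allotted to Vidar's branch passes to Vidar's issue by representation.
The 1/9 is divided into 3 equal shares of 1/27 among Brynja, Magnus, Ingeborg.
Brynja is living and takes 1/27.
Magnus is living and takes 1/27.
Ingeborg is living and takes 1/27.
Asgeir is living and takes 1/9.
Ylva is living and takes 1/9.
Hakon predeceased; the 1/3 allotted to Hakon's branch passes to Hakon's issue by representation.
The 1/3 is divided into 2 equal shares of 1/6 among Njord, Solveig.
Njord is living and takes 1/6.
Solveig is living and takes 1/6.
Kolbein predeceased; the 1/3 allotted to Kolbein's branch passes to Kolbein's issue by representation.
The 1/3 is divided into 2 equal shares of 1/6 among Dagny, Eirik.
Dagny is living and takes 1/6.
Eirik is living and takes 1/6.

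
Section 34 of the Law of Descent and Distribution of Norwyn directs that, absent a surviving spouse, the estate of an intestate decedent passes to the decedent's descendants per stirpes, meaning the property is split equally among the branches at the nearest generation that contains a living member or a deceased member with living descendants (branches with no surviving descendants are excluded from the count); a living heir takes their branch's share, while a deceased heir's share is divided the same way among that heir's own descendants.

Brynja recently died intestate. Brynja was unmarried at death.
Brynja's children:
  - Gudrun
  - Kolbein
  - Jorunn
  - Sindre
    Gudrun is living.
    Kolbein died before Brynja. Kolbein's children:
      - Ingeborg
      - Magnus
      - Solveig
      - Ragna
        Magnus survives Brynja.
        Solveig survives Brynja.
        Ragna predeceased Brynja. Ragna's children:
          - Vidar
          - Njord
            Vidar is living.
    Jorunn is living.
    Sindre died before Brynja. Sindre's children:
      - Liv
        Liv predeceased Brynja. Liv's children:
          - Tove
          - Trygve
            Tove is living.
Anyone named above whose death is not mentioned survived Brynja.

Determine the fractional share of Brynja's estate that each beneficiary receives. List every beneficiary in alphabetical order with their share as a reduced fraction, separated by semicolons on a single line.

There is no surviving spouse, so the entire estate passes to Brynja's descendants per stirpes.
The estate is divided into 4 equal shares of 1/4 among Gudrun, Kolbein, Jorunn, Sindre.
Gudrun is living and takes 1/4.
Kolbein predeceased; the 1/4 allotted to Kolbein's branch passes to Kolbein's issue by representation.
The 1/4 is divided into 4 equal shares of 1/16 among Ingeborg, Magnus, Solveig, Ragna.
Ingeborg is living and takes 1/16.
Magnus is living and takes 1/16.
Solveig is living and takes 1/16.
Ragna predeceased; the 1/16 allotted to Ragna's branch passes to Ragna's issue by representation.
The 1/16 is divided into 2 equal shares of 1/32 among Vidar, Njord.
Vidar is living and takes 1/32.
Njord is living and takes 1/32.
Jorunn is living and takes 1/4.
Sindre predeceased; the 1/4 allotted to Sindre's branch passes to Sindre's issue by representation.
Liv's line is the sole branch at this level, so the full 1/4 passes to Liv's issue by representation.
The 1/4 is divided into 2 equal shares of 1/8 among Tove, Trygve.
Tove is living and takes 1/8.
Trygve is living and takes 1/8.

Gudrun 1/4; Ingeborg 1/16; Jorunn 1/4; Magnus 1/16; Njord 1/32; Solveig 1/16; Tove 1/8; Trygve 1/8; Vidar 1/32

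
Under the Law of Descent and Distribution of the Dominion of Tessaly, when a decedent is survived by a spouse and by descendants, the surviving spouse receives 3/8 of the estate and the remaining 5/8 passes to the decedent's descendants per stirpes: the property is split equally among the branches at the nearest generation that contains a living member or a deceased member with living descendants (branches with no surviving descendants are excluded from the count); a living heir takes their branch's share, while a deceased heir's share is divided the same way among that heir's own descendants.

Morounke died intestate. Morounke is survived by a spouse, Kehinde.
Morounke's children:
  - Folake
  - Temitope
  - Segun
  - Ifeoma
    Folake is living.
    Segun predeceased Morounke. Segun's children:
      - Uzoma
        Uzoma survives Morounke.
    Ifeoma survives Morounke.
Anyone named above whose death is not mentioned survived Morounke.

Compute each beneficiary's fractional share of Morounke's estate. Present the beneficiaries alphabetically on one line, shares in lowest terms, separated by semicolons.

Kehinde, as surviving spouse, takes 3/8.
The remaining 5/8 passes to Morounke's descendants per stirpes.
The 5/8 is divided into 4 equal shares of 5/32 among Folake, Temitope, Segun, Ifeoma.
Folake is living and takes 5/32.
Temitope is living and takes 5/32.
Segun predeceased; the 5/32 allotted to Segun's branch passes to Segun's issue by representation.
Uzoma is the sole taker at this level and receives the full 5/32.
Ifeoma is living and takes 5/32.

Folake 5/32; Ifeoma 5/32; Kehinde 3/8; Temitope 5/32; Uzoma 5/32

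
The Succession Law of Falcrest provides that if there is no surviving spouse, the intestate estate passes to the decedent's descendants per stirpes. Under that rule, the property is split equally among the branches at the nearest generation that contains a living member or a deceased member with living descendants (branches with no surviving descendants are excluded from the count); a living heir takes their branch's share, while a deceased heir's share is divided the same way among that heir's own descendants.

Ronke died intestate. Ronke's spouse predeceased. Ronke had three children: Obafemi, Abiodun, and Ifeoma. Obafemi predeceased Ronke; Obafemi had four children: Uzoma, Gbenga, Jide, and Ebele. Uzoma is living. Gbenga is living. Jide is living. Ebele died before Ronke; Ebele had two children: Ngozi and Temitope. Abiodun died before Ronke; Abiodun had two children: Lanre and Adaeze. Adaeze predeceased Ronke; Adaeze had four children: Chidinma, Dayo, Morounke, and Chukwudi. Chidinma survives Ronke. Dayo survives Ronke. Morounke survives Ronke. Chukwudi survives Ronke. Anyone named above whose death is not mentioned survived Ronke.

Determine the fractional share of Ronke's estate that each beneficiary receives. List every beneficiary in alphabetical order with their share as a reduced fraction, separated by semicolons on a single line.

Chidinma 1/24; Chukwudi 1/24; Dayo 1/24; Gbenga 1/12; Ifeoma 1/3; Jide 1/12; Lanre 1/6; Morounke 1/24; Ngozi 1/24; Temitope 1/24; Uzoma 1/12

There is no surviving spouse, so the entire estate passes to Ronke's descendants per stirpes.
The estate is divided into 3 equal shares of 1/3 among Obafemi, Abiodun, Ifeoma.
Obafemi predeceased; the 1/3 allotted to Obafemi's branch passes to Obafemi's issue by representation.
The 1/3 is divided into 4 equal shares of 1/12 among Uzoma, Gbenga, Jide, Ebele.
Uzoma is living and takes 1/12.
Gbenga is living and takes 1/12.
Jide is living and takes 1/12.
Ebele predeceased; the 1/12 allotted to Ebele's branch passes to Ebele's issue by representation.
The 1/12 is divided into 2 equal shares of 1/24 among Ngozi, Temitope.
Ngozi is living and takes 1/24.
Temitope is living and takes 1/24.
Abiodun predeceased; the 1/3 allotted to Abiodun's branch passes to Abiodun's issue by representation.
The 1/3 is divided into 2 equal shares of 1/6 among Lanre, Adaeze.
Lanre is living and takes 1/6.
Adaeze predeceased; the 1/6 allotted to Adaeze's branch passes to Adaeze's issue by representation.
The 1/6 is divided into 4 equal shares of 1/24 among Chidinma, Dayo, Morounke, Chukwudi.
Chidinma is living and takes 1/24.
Dayo is living and takes 1/24.
Morounke is living and takes 1/24.
Chukwudi is living and takes 1/24.
Ifeoma is living and takes 1/3.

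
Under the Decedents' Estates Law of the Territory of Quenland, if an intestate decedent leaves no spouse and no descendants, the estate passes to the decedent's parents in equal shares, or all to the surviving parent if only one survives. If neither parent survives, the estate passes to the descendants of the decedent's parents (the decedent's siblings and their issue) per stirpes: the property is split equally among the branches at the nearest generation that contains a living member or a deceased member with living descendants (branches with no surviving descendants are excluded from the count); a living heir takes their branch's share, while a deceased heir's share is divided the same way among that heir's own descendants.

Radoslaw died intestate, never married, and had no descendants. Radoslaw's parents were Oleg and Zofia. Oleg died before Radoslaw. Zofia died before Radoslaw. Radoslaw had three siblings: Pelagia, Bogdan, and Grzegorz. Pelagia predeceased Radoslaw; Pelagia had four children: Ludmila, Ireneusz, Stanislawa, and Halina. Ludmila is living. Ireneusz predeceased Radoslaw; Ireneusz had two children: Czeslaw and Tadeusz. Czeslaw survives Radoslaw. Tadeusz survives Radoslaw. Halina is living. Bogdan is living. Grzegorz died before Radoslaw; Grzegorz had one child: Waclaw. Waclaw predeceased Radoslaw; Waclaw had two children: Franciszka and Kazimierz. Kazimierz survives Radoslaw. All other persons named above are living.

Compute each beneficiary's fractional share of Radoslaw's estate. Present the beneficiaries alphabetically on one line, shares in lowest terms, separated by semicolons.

Bogdan 1/3; Czeslaw 1/24; Franciszka 1/6; Halina 1/12; Kazimierz 1/6; Ludmila 1/12; Stanislawa 1/12; Tadeusz 1/24

Neither parent survives and there are no descendants, so the estate passes to Radoslaw's siblings and their issue per stirpes.
The estate is divided into 3 equal shares of 1/3 among Pelagia, Bogdan, Grzegorz.
Pelagia predeceased; the 1/3 allotted to Pelagia's branch passes to Pelagia's issue by representation.
The 1/3 is divided into 4 equal shares of 1/12 among Ludmila, Ireneusz, Stanislawa, Halina.
Ludmila is living and takes 1/12.
Ireneusz predeceased; the 1/12 allotted to Ireneusz's branch passes to Ireneusz's issue by representation.
The 1/12 is divided into 2 equal shares of 1/24 among Czeslaw, Tadeusz.
Czeslaw is living and takes 1/24.
Tadeusz is living and takes 1/24.
Stanislawa is living and takes 1/12.
Halina is living and takes 1/12.
Bogdan is living and takes 1/3.
Grzegorz predeceased; the 1/3 allotted to Grzegorz's branch passes to Grzegorz's issue by representation.
Waclaw's line is the sole branch at this level, so the full 1/3 passes to Waclaw's issue by representation.
The 1/3 is divided into 2 equal shares of 1/6 among Franciszka, Kazimierz.
Franciszka is living and takes 1/6.
Kazimierz is living and takes 1/6.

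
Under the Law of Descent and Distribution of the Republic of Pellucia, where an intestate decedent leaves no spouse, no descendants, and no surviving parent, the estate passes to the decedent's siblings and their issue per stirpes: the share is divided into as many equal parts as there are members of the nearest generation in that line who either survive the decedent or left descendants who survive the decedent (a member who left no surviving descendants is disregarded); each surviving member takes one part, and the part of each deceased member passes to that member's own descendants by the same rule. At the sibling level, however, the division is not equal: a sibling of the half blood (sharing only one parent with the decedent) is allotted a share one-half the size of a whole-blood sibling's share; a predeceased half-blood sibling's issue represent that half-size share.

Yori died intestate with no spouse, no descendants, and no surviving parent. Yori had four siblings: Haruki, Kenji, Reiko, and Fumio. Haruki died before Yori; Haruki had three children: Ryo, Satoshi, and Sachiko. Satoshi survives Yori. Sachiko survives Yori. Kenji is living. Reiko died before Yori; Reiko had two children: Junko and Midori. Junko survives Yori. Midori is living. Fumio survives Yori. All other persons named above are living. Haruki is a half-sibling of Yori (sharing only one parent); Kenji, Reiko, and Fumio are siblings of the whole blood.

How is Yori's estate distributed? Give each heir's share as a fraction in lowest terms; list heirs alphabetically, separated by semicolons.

No spouse, descendants, or parent survives, so the estate passes to Yori's siblings per stirpes.
Half-blood siblings count for one-half the weight of whole-blood siblings at the initial division.
Dividing 1 in proportion to weights (total weight 7/2): Haruki (weight 1/2) → 1/7; Kenji (weight 1) → 2/7; Reiko (weight 1) → 2/7; Fumio (weight 1) → 2/7.
Haruki predeceased; the 1/7 allotted to Haruki's branch passes to Haruki's issue by representation.
The 1/7 is divided into 3 equal shares of 1/21 among Ryo, Satoshi, Sachiko.
Ryo is living and takes 1/21.
Satoshi is living and takes 1/21.
Sachiko is living and takes 1/21.
Kenji is living and takes 2/7.
Reiko predeceased; the 2/7 allotted to Reiko's branch passes to Reiko's issue by representation.
The 2/7 is divided into 2 equal shares of 1/7 among Junko, Midori.
Junko is living and takes 1/7.
Midori is living and takes 1/7.
Fumio is living and takes 2/7.

Fumio 2/7; Junko 1/7; Kenji 2/7; Midori 1/7; Ryo 1/21; Sachiko 1/21; Satoshi 1/21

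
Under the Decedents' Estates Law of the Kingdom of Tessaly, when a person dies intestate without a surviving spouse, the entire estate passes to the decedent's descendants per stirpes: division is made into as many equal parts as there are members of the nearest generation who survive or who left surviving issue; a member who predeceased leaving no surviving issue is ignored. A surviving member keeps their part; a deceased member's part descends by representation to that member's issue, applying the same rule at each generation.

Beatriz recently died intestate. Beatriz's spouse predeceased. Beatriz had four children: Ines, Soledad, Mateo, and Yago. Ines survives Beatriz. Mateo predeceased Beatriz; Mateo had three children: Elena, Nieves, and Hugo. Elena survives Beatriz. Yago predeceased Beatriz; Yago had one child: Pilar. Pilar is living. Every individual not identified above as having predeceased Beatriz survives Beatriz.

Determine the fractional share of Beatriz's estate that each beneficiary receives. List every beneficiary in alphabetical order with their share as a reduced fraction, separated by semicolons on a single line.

There is no surviving spouse, so the entire estate passes to Beatriz's descendants per stirpes.
The estate is divided into 4 equal shares of 1/4 among Ines, Soledad, Mateo, Yago.
Ines is living and takes 1/4.
Soledad is living and takes 1/4.
Mateo predeceased; the 1/4 allotted to Mateo's branch passes to Mateo's issue by representation.
The 1/4 is divided into 3 equal shares of 1/12 among Elena, Nieves, Hugo.
Elena is living and takes 1/12.
Nieves is living and takes 1/12.
Hugo is living and takes 1/12.
Yago predeceased; the 1/4 allotted to Yago's branch passes to Yago's issue by representation.
Pilar is the sole taker at this level and receives the full 1/4.

Elena 1/12; Hugo 1/12; Ines 1/4; Nieves 1/12; Pilar 1/4; Soledad 1/4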